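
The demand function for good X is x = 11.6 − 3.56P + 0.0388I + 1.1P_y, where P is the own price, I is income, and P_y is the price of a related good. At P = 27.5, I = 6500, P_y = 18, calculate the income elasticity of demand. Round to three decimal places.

1.358

First evaluate x: 11.6 − 3.56(27.5) + 0.0388(6500) + 1.1(18) = 11.6 − 97.9 + 252.2 + 19.8 = 185.7.
∂x/∂I = +0.0388, so E_I = 0.0388·(6500/185.7) ≈ 1.358.
E_I > 1: normal good (luxury).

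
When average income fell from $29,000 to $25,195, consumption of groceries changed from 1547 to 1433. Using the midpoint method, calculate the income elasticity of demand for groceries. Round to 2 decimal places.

0.54

%ΔQ = (1433 − 1547)/[(1547+1433)/2] = -114/1490 ≈ -0.0765.
%ΔI = (25,195 − 29,000)/[(29,000+25,195)/2] = -3805/27097.5 ≈ -0.1404.
E_I = %ΔQ/%ΔI ≈ 0.54.
E_I ∈ (0,1): normal good (necessity).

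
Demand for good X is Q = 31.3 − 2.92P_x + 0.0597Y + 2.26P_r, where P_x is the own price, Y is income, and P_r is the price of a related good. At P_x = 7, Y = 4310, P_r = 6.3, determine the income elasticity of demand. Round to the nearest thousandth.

0.911

At the given point, Q = 31.3 − 2.92(7) + 0.0597(4310) + 2.26(6.3) = 31.3 − 20.44 + 257.307 + 14.238 = 282.405.
∂Q/∂Y = +0.0597, so E_I = 0.0597·(4310/282.405) ≈ 0.911.
E_I ∈ (0,1): normal good (necessity).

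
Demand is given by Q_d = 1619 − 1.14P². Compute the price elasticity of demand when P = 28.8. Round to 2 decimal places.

-2.81

At P = 28.8, Q_d = 673.4384.
dQ_d/dP = −2·1.14·P = −65.664.
Point elasticity E = (dQ_d/dP)·(P/Q_d) = -65.664 × 28.8/673.4384 ≈ -2.81.
|E| > 1, so demand is elastic at this price.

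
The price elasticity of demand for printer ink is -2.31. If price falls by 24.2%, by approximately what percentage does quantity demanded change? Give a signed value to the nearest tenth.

%ΔQ ≈ E × %ΔP = (-2.31) × (-24.2%) ≈ 55.9%.

55.9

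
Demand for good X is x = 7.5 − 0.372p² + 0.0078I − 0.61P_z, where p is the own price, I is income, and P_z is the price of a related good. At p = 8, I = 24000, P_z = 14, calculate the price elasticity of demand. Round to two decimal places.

-0.29

At the given point, x = 7.5 − 0.372(8)² + 0.0078(24000) − 0.61(14) = 7.5 − 23.808 + 187.2 − 8.54 = 162.352.
∂x/∂p = −2·0.372·p = -5.952, so E_p = -5.952·(8/162.352) ≈ -0.29.
|E_p| < 1: demand is inelastic.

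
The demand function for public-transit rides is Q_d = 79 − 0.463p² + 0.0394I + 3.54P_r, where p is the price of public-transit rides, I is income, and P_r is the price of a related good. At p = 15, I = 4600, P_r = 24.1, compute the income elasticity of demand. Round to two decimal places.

Substituting, Q_d = 79 − 0.463(15)² + 0.0394(4600) + 3.54(24.1) = 79 − 104.175 + 181.24 + 85.314 = 241.379.
∂Q_d/∂I = +0.0394, so E_I = 0.0394·(4600/241.379) ≈ 0.75.
E_I ∈ (0,1): normal good (necessity).

0.75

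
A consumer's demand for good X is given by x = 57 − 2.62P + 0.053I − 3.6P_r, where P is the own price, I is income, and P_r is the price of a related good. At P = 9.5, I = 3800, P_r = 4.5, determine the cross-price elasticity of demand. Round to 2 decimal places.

-0.07

Substituting, x = 57 − 2.62(9.5) + 0.053(3800) − 3.6(4.5) = 57 − 24.89 + 201.4 − 16.2 = 217.31.
∂x/∂P_r = −3.6, so E_xy = -3.6·(4.5/217.31) ≈ -0.07.
E_xy < 0: the goods are complements.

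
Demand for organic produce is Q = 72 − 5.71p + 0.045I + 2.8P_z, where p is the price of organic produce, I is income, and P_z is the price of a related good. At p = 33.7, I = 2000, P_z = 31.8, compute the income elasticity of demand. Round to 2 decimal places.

1.54

Evaluating quantity at (p, I, P_z) gives Q = 72 − 5.71(33.7) + 0.045(2000) + 2.8(31.8) = 72 − 192.427 + 90 + 89.04 = 58.613.
∂Q/∂I = +0.045, so E_I = 0.045·(2000/58.613) ≈ 1.54.
E_I > 1: normal good (luxury).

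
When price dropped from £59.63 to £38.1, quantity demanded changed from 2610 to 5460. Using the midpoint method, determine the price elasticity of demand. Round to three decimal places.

%ΔQ = (5460 − 2610)/[(2610 + 5460)/2] = 2850/4035 ≈ 0.7063.
%ΔP = (38.1 − 59.63)/[(59.63 + 38.1)/2] = -21.53/48.865 ≈ -0.4406.
Arc elasticity E = %ΔQ/%ΔP ≈ 0.7063/-0.4406 ≈ -1.603.
|E| > 1: demand is elastic over this range.

-1.603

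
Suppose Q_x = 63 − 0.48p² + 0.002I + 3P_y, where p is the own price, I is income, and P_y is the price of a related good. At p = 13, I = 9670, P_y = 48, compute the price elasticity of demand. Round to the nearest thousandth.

Evaluating quantity at (p, I, P_y) gives Q_x = 63 − 0.48(13)² + 0.002(9670) + 3(48) = 63 − 81.12 + 19.34 + 144 = 145.22.
∂Q_x/∂p = −2·0.48·p = -12.48, so E_p = -12.48·(13/145.22) ≈ -1.117.
|E_p| > 1: demand is elastic.

-1.117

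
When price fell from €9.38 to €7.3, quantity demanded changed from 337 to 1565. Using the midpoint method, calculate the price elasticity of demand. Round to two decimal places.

-5.18

%ΔQ = (1565 − 337)/[(337 + 1565)/2] = 1228/951 ≈ 1.2913.
%ΔP = (7.3 − 9.38)/[(9.38 + 7.3)/2] = -2.08/8.34 ≈ -0.2494.
Arc elasticity E = %ΔQ/%ΔP ≈ 1.2913/-0.2494 ≈ -5.18.
|E| > 1: demand is elastic over this range.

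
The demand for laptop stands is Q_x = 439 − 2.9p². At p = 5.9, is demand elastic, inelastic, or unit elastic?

At p = 5.9, Q_x = 338.051.
dQ_x/dp = −2·2.9·p = −34.22.
Point elasticity E = (dQ_x/dp)·(p/Q_x) = -34.22 × 5.9/338.051 ≈ -0.597.
|E| ≈ 0.597 < 1, so demand is inelastic.

inelastic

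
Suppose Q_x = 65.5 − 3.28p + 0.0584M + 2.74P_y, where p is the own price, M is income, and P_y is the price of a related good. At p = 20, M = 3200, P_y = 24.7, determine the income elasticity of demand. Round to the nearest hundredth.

Substituting, Q_x = 65.5 − 3.28(20) + 0.0584(3200) + 2.74(24.7) = 65.5 − 65.6 + 186.88 + 67.678 = 254.458.
∂Q_x/∂M = +0.0584, so E_I = 0.0584·(3200/254.458) ≈ 0.73.
E_I ∈ (0,1): normal good (necessity).

0.73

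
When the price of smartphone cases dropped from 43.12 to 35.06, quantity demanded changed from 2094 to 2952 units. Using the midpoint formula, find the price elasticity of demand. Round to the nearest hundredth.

-1.65

%Δq = (2952 − 2094)/[(2094 + 2952)/2] = 858/2523 ≈ 0.3401.
%ΔP = (35.06 − 43.12)/[(43.12 + 35.06)/2] = -8.06/39.09 ≈ -0.2062.
Arc elasticity E = %Δq/%ΔP ≈ 0.3401/-0.2062 ≈ -1.65.
|E| > 1: demand is elastic over this range.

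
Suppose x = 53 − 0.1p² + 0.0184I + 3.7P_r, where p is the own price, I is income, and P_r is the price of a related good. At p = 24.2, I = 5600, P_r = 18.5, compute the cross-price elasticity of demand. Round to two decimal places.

0.41

First evaluate x: 53 − 0.1(24.2)² + 0.0184(5600) + 3.7(18.5) = 53 − 58.564 + 103.04 + 68.45 = 165.926.
∂x/∂P_r = +3.7, so E_xy = 3.7·(18.5/165.926) ≈ 0.41.
E_xy > 0: the goods are substitutes.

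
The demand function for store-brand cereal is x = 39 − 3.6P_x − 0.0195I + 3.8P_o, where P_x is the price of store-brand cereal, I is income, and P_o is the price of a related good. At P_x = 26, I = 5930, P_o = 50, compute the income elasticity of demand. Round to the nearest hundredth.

-5.85

x = 39 − 3.6(26) − 0.0195(5930) + 3.8(50) = 39 − 93.6 − 115.635 + 190 = 19.765.
∂x/∂I = −0.0195, so E_I = -0.0195·(5930/19.765) ≈ -5.85.
E_I < 0: inferior good.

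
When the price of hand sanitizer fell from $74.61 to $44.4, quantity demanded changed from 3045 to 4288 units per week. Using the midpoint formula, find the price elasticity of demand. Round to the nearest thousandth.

%Δq = (4288 − 3045)/[(3045 + 4288)/2] = 1243/3666.5 ≈ 0.3390.
%ΔP = (44.4 − 74.61)/[(74.61 + 44.4)/2] = -30.21/59.505 ≈ -0.5077.
Arc elasticity E = %Δq/%ΔP ≈ 0.3390/-0.5077 ≈ -0.668.
|E| < 1: demand is inelastic over this range.

-0.668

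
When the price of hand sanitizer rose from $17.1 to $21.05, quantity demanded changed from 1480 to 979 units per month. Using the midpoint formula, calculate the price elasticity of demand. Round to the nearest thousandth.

-1.968

%Δq = (979 − 1480)/[(1480 + 979)/2] = -501/1229.5 ≈ -0.4075.
%ΔP = (21.05 − 17.1)/[(17.1 + 21.05)/2] = 3.95/19.075 ≈ 0.2071.
Arc elasticity E = %Δq/%ΔP ≈ -0.4075/0.2071 ≈ -1.968.
|E| > 1: demand is elastic over this range.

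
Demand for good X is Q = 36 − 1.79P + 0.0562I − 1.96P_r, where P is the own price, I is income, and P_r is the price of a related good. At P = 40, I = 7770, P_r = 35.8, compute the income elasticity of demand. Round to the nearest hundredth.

Evaluating quantity at (P, I, P_r) gives Q = 36 − 1.79(40) + 0.0562(7770) − 1.96(35.8) = 36 − 71.6 + 436.674 − 70.168 = 330.906.
∂Q/∂I = +0.0562, so E_I = 0.0562·(7770/330.906) ≈ 1.32.
E_I > 1: normal good (luxury).

1.32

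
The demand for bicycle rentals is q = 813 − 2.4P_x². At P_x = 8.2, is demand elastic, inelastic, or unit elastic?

inelastic

At P_x = 8.2, q = 651.624.
dq/dP_x = −2·2.4·P_x = −39.36.
Point elasticity E = (dq/dP_x)·(P_x/q) = -39.36 × 8.2/651.624 ≈ -0.495.
|E| ≈ 0.495 < 1, so demand is inelastic.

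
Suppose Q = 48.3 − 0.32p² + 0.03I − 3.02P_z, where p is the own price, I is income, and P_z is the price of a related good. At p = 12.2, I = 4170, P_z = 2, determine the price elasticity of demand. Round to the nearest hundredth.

-0.80

At the given point, Q = 48.3 − 0.32(12.2)² + 0.03(4170) − 3.02(2) = 48.3 − 47.6288 + 125.1 − 6.04 = 119.7312.
∂Q/∂p = −2·0.32·p = -7.808, so E_p = -7.808·(12.2/119.7312) ≈ -0.80.
|E_p| < 1: demand is inelastic.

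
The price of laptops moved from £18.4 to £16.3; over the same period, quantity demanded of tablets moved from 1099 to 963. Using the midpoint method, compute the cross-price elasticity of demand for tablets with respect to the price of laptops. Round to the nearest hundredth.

%ΔQ_x = (963 − 1099)/[(1099+963)/2] = -136/1031 ≈ -0.1319.
%ΔP_y = (16.3 − 18.4)/[(18.4+16.3)/2] ≈ -0.1210.
E_xy = -0.1319/-0.1210 ≈ 1.09.
E_xy > 0, so tablets and laptops are substitutes.

1.09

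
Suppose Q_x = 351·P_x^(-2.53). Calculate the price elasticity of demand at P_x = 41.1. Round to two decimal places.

-2.53

For a Cobb–Douglas (constant-elasticity) form Q_x = A·P_x^α·…, the elasticity with respect to P_x equals the exponent α at every point.
Here the exponent on P_x is -2.53, so the price elasticity of demand is -2.53.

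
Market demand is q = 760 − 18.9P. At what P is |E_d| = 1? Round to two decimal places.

For linear demand q = a − bP, E = −bP/(a − bP). |E| = 1 ⇒ bP = a − bP ⇒ P = a/(2b).
P = 760/(2·18.9) ≈ 20.11.

20.11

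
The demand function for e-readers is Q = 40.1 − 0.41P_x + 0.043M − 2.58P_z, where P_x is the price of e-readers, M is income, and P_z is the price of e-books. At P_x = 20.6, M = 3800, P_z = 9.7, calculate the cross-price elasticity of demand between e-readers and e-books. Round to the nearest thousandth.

First evaluate Q: 40.1 − 0.41(20.6) + 0.043(3800) − 2.58(9.7) = 40.1 − 8.446 + 163.4 − 25.026 = 170.028.
∂Q/∂P_z = −2.58, so E_xy = -2.58·(9.7/170.028) ≈ -0.147.
E_xy < 0: the goods are complements.

-0.147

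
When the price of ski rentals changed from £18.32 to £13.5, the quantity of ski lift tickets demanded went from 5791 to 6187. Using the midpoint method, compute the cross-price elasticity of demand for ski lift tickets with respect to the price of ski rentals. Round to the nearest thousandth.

-0.218

%ΔQ_x = (6187 − 5791)/[(5791+6187)/2] = 396/5989 ≈ 0.0661.
%ΔP_y = (13.5 − 18.32)/[(18.32+13.5)/2] ≈ -0.3030.
E_xy = 0.0661/-0.3030 ≈ -0.218.
E_xy < 0, so ski lift tickets and ski rentals are complements.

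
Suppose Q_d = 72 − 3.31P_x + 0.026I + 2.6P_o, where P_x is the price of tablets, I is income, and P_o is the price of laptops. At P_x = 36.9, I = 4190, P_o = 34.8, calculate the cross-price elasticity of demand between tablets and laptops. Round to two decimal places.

First evaluate Q_d: 72 − 3.31(36.9) + 0.026(4190) + 2.6(34.8) = 72 − 122.139 + 108.94 + 90.48 = 149.281.
∂Q_d/∂P_o = +2.6, so E_xy = 2.6·(34.8/149.281) ≈ 0.61.
E_xy > 0: the goods are substitutes.

0.61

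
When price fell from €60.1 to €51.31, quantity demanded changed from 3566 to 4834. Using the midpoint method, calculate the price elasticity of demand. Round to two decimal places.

-1.91

%Δq = (4834 − 3566)/[(3566 + 4834)/2] = 1268/4200 ≈ 0.3019.
%Δp = (51.31 − 60.1)/[(60.1 + 51.31)/2] = -8.79/55.705 ≈ -0.1578.
Arc elasticity E = %Δq/%Δp ≈ 0.3019/-0.1578 ≈ -1.91.
|E| > 1: demand is elastic over this range.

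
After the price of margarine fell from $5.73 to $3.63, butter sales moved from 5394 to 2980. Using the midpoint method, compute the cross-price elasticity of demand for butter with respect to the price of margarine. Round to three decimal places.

1.285

%ΔQ_x = (2980 − 5394)/[(5394+2980)/2] = -2414/4187 ≈ -0.5765.
%ΔP_y = (3.63 − 5.73)/[(5.73+3.63)/2] ≈ -0.4487.
E_xy = -0.5765/-0.4487 ≈ 1.285.
E_xy > 0, so butter and margarine are substitutes.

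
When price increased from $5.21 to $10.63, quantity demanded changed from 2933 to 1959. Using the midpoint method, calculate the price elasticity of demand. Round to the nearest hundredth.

-0.58

%Δq = (1959 − 2933)/[(2933 + 1959)/2] = -974/2446 ≈ -0.3982.
%Δp = (10.63 − 5.21)/[(5.21 + 10.63)/2] = 5.42/7.92 ≈ 0.6843.
Arc elasticity E = %Δq/%Δp ≈ -0.3982/0.6843 ≈ -0.58.
|E| < 1: demand is inelastic over this range.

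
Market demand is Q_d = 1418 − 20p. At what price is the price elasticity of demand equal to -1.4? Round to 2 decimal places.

Set −bp/(a − bp) = −1.4 ⇒ bp = 1.4(a − bp) ⇒ bp(1+1.4) = 1.4·a.
p = 1.4·1418/(20·2.4) ≈ 41.36.

41.36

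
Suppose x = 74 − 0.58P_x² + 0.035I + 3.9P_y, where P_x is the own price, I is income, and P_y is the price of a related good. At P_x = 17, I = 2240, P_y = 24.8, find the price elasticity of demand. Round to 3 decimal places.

-4.113

Evaluating quantity at (P_x, I, P_y) gives x = 74 − 0.58(17)² + 0.035(2240) + 3.9(24.8) = 74 − 167.62 + 78.4 + 96.72 = 81.5.
∂x/∂P_x = −2·0.58·P_x = -19.72, so E_p = -19.72·(17/81.5) ≈ -4.113.
|E_p| > 1: demand is elastic.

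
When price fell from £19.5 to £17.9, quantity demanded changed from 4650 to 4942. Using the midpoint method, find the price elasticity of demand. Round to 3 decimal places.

-0.712

%Δq = (4942 − 4650)/[(4650 + 4942)/2] = 292/4796 ≈ 0.0609.
%ΔP = (17.9 − 19.5)/[(19.5 + 17.9)/2] = -1.6/18.7 ≈ -0.0856.
Arc elasticity E = %Δq/%ΔP ≈ 0.0609/-0.0856 ≈ -0.712.
|E| < 1: demand is inelastic over this range.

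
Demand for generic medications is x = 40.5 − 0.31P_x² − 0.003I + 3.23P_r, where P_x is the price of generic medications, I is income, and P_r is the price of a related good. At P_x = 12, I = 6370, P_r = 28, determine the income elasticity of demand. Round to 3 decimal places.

-0.284

First evaluate x: 40.5 − 0.31(12)² − 0.003(6370) + 3.23(28) = 40.5 − 44.64 − 19.11 + 90.44 = 67.19.
∂x/∂I = −0.003, so E_I = -0.003·(6370/67.19) ≈ -0.284.
E_I < 0: inferior good.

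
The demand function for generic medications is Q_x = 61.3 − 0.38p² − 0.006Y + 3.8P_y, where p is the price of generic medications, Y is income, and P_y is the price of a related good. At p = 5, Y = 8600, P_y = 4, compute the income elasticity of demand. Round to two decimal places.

-3.35

Q_x = 61.3 − 0.38(5)² − 0.006(8600) + 3.8(4) = 61.3 − 9.5 − 51.6 + 15.2 = 15.4.
∂Q_x/∂Y = −0.006, so E_I = -0.006·(8600/15.4) ≈ -3.35.
E_I < 0: inferior good.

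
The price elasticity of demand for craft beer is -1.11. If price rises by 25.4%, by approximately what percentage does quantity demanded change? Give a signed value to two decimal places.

%ΔQ ≈ E × %ΔP = (-1.11) × (25.4%) ≈ -28.19%.

-28.19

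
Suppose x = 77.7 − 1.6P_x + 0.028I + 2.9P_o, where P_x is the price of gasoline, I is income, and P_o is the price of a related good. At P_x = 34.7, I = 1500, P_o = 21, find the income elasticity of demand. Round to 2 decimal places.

Evaluating quantity at (P_x, I, P_o) gives x = 77.7 − 1.6(34.7) + 0.028(1500) + 2.9(21) = 77.7 − 55.52 + 42 + 60.9 = 125.08.
∂x/∂I = +0.028, so E_I = 0.028·(1500/125.08) ≈ 0.34.
E_I ∈ (0,1): normal good (necessity).

0.34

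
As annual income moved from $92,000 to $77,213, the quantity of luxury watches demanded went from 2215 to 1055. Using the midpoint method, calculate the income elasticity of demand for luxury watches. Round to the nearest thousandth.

4.059

%ΔQ = (1055 − 2215)/[(2215+1055)/2] = -1160/1635 ≈ -0.7095.
%ΔI = (77,213 − 92,000)/[(92,000+77,213)/2] = -14787/84606.5 ≈ -0.1748.
E_I = %ΔQ/%ΔI ≈ 4.059.
E_I > 1: normal good (luxury).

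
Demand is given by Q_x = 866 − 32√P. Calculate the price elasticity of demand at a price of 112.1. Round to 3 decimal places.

-0.321

At P = 112.1, Q_x = 527.1927.
dQ_x/dP = −32/(2√P) = −32/(2·10.5877).
Point elasticity E = (dQ_x/dP)·(P/Q_x) = -1.5112 × 112.1/527.1927 ≈ -0.321.
|E| < 1, so demand is inelastic at this price.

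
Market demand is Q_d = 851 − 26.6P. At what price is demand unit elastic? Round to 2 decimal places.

For linear demand Q_d = a − bP, E = −bP/(a − bP). |E| = 1 ⇒ bP = a − bP ⇒ P = a/(2b).
P = 851/(2·26.6) ≈ 16.00.

16.00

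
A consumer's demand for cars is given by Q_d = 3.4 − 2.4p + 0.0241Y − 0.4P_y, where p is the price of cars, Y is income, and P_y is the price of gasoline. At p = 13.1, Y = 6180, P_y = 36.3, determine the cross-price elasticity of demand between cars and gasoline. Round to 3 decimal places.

Evaluating quantity at (p, Y, P_y) gives Q_d = 3.4 − 2.4(13.1) + 0.0241(6180) − 0.4(36.3) = 3.4 − 31.44 + 148.938 − 14.52 = 106.378.
∂Q_d/∂P_y = −0.4, so E_xy = -0.4·(36.3/106.378) ≈ -0.136.
E_xy < 0: the goods are complements.

-0.136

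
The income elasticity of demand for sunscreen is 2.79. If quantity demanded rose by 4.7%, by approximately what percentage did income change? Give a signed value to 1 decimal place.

1.7

%ΔQ ≈ E × %ΔI ⇒ %ΔI = %ΔQ / E = (4.7%)/(2.79) ≈ 1.7%.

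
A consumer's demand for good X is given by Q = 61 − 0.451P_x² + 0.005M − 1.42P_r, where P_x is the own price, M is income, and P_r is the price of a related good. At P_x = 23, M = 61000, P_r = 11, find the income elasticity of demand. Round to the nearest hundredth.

Substituting, Q = 61 − 0.451(23)² + 0.005(61000) − 1.42(11) = 61 − 238.579 + 305 − 15.62 = 111.801.
∂Q/∂M = +0.005, so E_I = 0.005·(61000/111.801) ≈ 2.73.
E_I > 1: normal good (luxury).

2.73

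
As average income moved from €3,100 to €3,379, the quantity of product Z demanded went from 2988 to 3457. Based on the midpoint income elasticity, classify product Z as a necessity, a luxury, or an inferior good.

%ΔQ = (3457 − 2988)/[(2988+3457)/2] = 469/3222.5 ≈ 0.1455.
%ΔY = (3,379 − 3,100)/[(3,100+3,379)/2] = 279/3239.5 ≈ 0.0861.
E_I = %ΔQ/%ΔY ≈ 1.690.
E_I > 1: normal good (luxury).

luxury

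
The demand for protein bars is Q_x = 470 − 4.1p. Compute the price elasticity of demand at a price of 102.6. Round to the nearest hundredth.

-8.53

At p = 102.6, Q_x = 49.34.
dQ_x/dp = −4.1.
Point elasticity E = (dQ_x/dp)·(p/Q_x) = -4.1 × 102.6/49.34 ≈ -8.53.
|E| > 1, so demand is elastic at this price.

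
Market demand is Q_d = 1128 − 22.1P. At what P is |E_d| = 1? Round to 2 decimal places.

25.52

For linear demand Q_d = a − bP, E = −bP/(a − bP). |E| = 1 ⇒ bP = a − bP ⇒ P = a/(2b).
P = 1128/(2·22.1) ≈ 25.52.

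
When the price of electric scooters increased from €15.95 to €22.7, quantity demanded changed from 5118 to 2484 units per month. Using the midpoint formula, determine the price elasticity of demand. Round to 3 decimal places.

%ΔQ = (2484 − 5118)/[(5118 + 2484)/2] = -2634/3801 ≈ -0.6930.
%ΔP = (22.7 − 15.95)/[(15.95 + 22.7)/2] = 6.75/19.325 ≈ 0.3493.
Arc elasticity E = %ΔQ/%ΔP ≈ -0.6930/0.3493 ≈ -1.984.
|E| > 1: demand is elastic over this range.

-1.984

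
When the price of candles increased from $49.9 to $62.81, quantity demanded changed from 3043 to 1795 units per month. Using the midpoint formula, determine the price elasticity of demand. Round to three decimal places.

-2.252

%Δq = (1795 − 3043)/[(3043 + 1795)/2] = -1248/2419 ≈ -0.5159.
%Δp = (62.81 − 49.9)/[(49.9 + 62.81)/2] = 12.91/56.355 ≈ 0.2291.
Arc elasticity E = %Δq/%Δp ≈ -0.5159/0.2291 ≈ -2.252.
|E| > 1: demand is elastic over this range.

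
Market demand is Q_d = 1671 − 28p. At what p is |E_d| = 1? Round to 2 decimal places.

For linear demand Q_d = a − bp, E = −bp/(a − bp). |E| = 1 ⇒ bp = a − bp ⇒ p = a/(2b).
p = 1671/(2·28) ≈ 29.84.

29.84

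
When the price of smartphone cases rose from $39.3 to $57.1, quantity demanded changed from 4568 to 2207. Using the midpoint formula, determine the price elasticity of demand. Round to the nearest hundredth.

%ΔQ = (2207 − 4568)/[(4568 + 2207)/2] = -2361/3387.5 ≈ -0.6970.
%ΔP = (57.1 − 39.3)/[(39.3 + 57.1)/2] = 17.8/48.2 ≈ 0.3693.
Arc elasticity E = %ΔQ/%ΔP ≈ -0.6970/0.3693 ≈ -1.89.
|E| > 1: demand is elastic over this range.

-1.89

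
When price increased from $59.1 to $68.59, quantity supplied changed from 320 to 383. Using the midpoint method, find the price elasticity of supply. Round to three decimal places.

1.206

%Δq = (383 − 320)/[(320 + 383)/2] = 63/351.5 ≈ 0.1792.
%Δp = (68.59 − 59.1)/[(59.1 + 68.59)/2] = 9.49/63.845 ≈ 0.1486.
Arc elasticity E = %Δq/%Δp ≈ 0.1792/0.1486 ≈ 1.206.
|E| > 1: supply is elastic over this range.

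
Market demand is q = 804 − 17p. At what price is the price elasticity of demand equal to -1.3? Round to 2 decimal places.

Set −bp/(a − bp) = −1.3 ⇒ bp = 1.3(a − bp) ⇒ bp(1+1.3) = 1.3·a.
p = 1.3·804/(17·2.3) ≈ 26.73.

26.73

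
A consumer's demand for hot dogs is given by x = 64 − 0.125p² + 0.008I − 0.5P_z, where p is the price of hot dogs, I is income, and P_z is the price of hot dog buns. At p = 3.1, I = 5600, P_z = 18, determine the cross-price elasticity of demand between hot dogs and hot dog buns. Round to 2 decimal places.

-0.09

At the given point, x = 64 − 0.125(3.1)² + 0.008(5600) − 0.5(18) = 64 − 1.2013 + 44.8 − 9 = 98.5988.
∂x/∂P_z = −0.5, so E_xy = -0.5·(18/98.5988) ≈ -0.09.
E_xy < 0: the goods are complements.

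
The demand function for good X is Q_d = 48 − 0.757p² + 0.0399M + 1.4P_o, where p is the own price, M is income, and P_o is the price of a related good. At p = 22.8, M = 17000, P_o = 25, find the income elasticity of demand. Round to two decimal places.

Evaluating quantity at (p, M, P_o) gives Q_d = 48 − 0.757(22.8)² + 0.0399(17000) + 1.4(25) = 48 − 393.5189 + 678.3 + 35 = 367.7811.
∂Q_d/∂M = +0.0399, so E_I = 0.0399·(17000/367.7811) ≈ 1.84.
E_I > 1: normal good (luxury).

1.84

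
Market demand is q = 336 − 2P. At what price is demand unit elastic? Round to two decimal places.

For linear demand q = a − bP, E = −bP/(a − bP). |E| = 1 ⇒ bP = a − bP ⇒ P = a/(2b).
P = 336/(2·2) = 84.00.

84.00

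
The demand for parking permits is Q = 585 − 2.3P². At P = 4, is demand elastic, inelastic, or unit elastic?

At P = 4, Q = 548.2.
dQ/dP = −2·2.3·P = −18.4.
Point elasticity E = (dQ/dP)·(P/Q) = -18.4 × 4/548.2 ≈ -0.134.
|E| ≈ 0.134 < 1, so demand is inelastic.

inelastic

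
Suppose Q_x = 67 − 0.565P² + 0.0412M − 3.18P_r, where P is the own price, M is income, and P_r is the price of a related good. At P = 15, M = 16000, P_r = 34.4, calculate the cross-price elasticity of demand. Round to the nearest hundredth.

-0.22

At the given point, Q_x = 67 − 0.565(15)² + 0.0412(16000) − 3.18(34.4) = 67 − 127.125 + 659.2 − 109.392 = 489.683.
∂Q_x/∂P_r = −3.18, so E_xy = -3.18·(34.4/489.683) ≈ -0.22.
E_xy < 0: the goods are complements.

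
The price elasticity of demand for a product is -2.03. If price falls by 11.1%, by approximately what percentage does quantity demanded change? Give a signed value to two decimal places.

22.53

%ΔQ ≈ E × %ΔP = (-2.03) × (-11.1%) ≈ 22.53%.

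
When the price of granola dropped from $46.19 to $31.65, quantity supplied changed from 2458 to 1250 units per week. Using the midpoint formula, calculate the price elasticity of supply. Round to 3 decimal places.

1.744

%ΔQ = (1250 − 2458)/[(2458 + 1250)/2] = -1208/1854 ≈ -0.6516.
%ΔP = (31.65 − 46.19)/[(46.19 + 31.65)/2] = -14.54/38.92 ≈ -0.3736.
Arc elasticity E = %ΔQ/%ΔP ≈ -0.6516/-0.3736 ≈ 1.744.
|E| > 1: supply is elastic over this range.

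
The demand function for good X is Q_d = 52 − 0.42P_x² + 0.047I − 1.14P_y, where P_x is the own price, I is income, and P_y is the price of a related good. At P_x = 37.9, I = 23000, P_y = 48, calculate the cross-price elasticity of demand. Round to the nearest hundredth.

First evaluate Q_d: 52 − 0.42(37.9)² + 0.047(23000) − 1.14(48) = 52 − 603.2922 + 1081 − 54.72 = 474.9878.
∂Q_d/∂P_y = −1.14, so E_xy = -1.14·(48/474.9878) ≈ -0.12.
E_xy < 0: the goods are complements.

-0.12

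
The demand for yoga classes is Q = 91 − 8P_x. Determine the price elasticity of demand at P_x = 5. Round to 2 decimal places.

-0.78

At P_x = 5, Q = 51.
dQ/dP_x = −8.
Point elasticity E = (dQ/dP_x)·(P_x/Q) = -8 × 5/51 ≈ -0.78.
|E| < 1, so demand is inelastic at this price.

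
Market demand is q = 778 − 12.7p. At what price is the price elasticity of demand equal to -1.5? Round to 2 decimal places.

36.76

Set −bp/(a − bp) = −1.5 ⇒ bp = 1.5(a − bp) ⇒ bp(1+1.5) = 1.5·a.
p = 1.5·778/(12.7·2.5) ≈ 36.76.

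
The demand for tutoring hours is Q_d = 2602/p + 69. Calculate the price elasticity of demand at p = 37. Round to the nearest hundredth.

At p = 37, Q_d = 139.3243.
dQ_d/dp = −2602/p² = −1.9007.
Point elasticity E = (dQ_d/dp)·(p/Q_d) = -1.9007 × 37/139.3243 ≈ -0.50.
|E| < 1, so demand is inelastic at this price.

-0.50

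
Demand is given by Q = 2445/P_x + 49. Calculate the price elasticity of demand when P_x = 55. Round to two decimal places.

At P_x = 55, Q = 93.4545.
dQ/dP_x = −2445/P_x² = −0.8083.
Point elasticity E = (dQ/dP_x)·(P_x/Q) = -0.8083 × 55/93.4545 ≈ -0.48.
|E| < 1, so demand is inelastic at this price.

-0.48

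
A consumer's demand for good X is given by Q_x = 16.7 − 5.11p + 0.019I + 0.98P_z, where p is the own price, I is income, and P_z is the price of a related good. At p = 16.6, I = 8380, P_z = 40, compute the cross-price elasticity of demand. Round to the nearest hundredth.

0.30

Evaluating quantity at (p, I, P_z) gives Q_x = 16.7 − 5.11(16.6) + 0.019(8380) + 0.98(40) = 16.7 − 84.826 + 159.22 + 39.2 = 130.294.
∂Q_x/∂P_z = +0.98, so E_xy = 0.98·(40/130.294) ≈ 0.30.
E_xy > 0: the goods are substitutes.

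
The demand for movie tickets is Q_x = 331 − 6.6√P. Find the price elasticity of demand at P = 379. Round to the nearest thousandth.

-0.317

At P = 379, Q_x = 202.5117.
dQ_x/dP = −6.6/(2√P) = −6.6/(2·19.4679).
Point elasticity E = (dQ_x/dP)·(P/Q_x) = -0.1695 × 379/202.5117 ≈ -0.317.
|E| < 1, so demand is inelastic at this price.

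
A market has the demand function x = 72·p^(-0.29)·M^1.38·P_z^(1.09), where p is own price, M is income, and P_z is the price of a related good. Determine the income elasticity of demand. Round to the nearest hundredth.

For a Cobb–Douglas (constant-elasticity) form x = A·M^α·…, the elasticity with respect to M equals the exponent α at every point.
Here the exponent on M is 1.38, so the income elasticity of demand is 1.38.

1.38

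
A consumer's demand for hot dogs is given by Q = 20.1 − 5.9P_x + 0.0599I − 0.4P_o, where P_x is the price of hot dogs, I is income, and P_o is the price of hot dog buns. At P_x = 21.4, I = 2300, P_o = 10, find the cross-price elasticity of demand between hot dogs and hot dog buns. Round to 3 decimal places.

-0.145

First evaluate Q: 20.1 − 5.9(21.4) + 0.0599(2300) − 0.4(10) = 20.1 − 126.26 + 137.77 − 4 = 27.61.
∂Q/∂P_o = −0.4, so E_xy = -0.4·(10/27.61) ≈ -0.145.
E_xy < 0: the goods are complements.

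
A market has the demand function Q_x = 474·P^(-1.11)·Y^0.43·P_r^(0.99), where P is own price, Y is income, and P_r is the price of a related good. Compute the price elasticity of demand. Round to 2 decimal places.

For a Cobb–Douglas (constant-elasticity) form Q_x = A·P^α·…, the elasticity with respect to P equals the exponent α at every point.
Here the exponent on P is -1.11, so the price elasticity of demand is -1.11.

-1.11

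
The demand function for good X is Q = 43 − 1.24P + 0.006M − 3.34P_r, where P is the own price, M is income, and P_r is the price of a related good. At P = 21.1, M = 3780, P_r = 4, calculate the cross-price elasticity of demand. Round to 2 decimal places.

Q = 43 − 1.24(21.1) + 0.006(3780) − 3.34(4) = 43 − 26.164 + 22.68 − 13.36 = 26.156.
∂Q/∂P_r = −3.34, so E_xy = -3.34·(4/26.156) ≈ -0.51.
E_xy < 0: the goods are complements.

-0.51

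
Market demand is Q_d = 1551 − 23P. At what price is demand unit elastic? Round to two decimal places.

For linear demand Q_d = a − bP, E = −bP/(a − bP). |E| = 1 ⇒ bP = a − bP ⇒ P = a/(2b).
P = 1551/(2·23) ≈ 33.72.

33.72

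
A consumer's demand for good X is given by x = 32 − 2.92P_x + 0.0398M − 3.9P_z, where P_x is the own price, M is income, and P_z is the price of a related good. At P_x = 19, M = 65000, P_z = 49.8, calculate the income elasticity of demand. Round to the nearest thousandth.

Evaluating quantity at (P_x, M, P_z) gives x = 32 − 2.92(19) + 0.0398(65000) − 3.9(49.8) = 32 − 55.48 + 2587 − 194.22 = 2369.3.
∂x/∂M = +0.0398, so E_I = 0.0398·(65000/2369.3) ≈ 1.092.
E_I > 1: normal good (luxury).

1.092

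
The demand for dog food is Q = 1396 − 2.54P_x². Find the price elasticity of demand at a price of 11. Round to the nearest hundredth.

-0.56

At P_x = 11, Q = 1088.66.
dQ/dP_x = −2·2.54·P_x = −55.88.
Point elasticity E = (dQ/dP_x)·(P_x/Q) = -55.88 × 11/1088.66 ≈ -0.56.
|E| < 1, so demand is inelastic at this price.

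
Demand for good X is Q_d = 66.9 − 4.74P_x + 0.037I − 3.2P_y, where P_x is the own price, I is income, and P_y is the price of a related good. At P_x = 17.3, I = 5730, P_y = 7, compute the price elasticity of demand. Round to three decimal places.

-0.470

Evaluating quantity at (P_x, I, P_y) gives Q_d = 66.9 − 4.74(17.3) + 0.037(5730) − 3.2(7) = 66.9 − 82.002 + 212.01 − 22.4 = 174.508.
∂Q_d/∂P_x = −4.74, so E_p = (−4.74)·(17.3/174.508) ≈ -0.470.
|E_p| < 1: demand is inelastic.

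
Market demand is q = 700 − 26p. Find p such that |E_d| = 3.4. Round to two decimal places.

Set −bp/(a − bp) = −3.4 ⇒ bp = 3.4(a − bp) ⇒ bp(1+3.4) = 3.4·a.
p = 3.4·700/(26·4.4) ≈ 20.80.

20.80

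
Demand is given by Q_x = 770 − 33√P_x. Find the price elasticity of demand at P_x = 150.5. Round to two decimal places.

At P_x = 150.5, Q_x = 365.1611.
dQ_x/dP_x = −33/(2√P_x) = −33/(2·12.2678).
Point elasticity E = (dQ_x/dP_x)·(P_x/Q_x) = -1.345 × 150.5/365.1611 ≈ -0.55.
|E| < 1, so demand is inelastic at this price.

-0.55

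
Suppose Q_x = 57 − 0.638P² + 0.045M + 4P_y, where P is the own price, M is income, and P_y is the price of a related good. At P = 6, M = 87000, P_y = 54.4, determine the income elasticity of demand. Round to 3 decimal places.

At the given point, Q_x = 57 − 0.638(6)² + 0.045(87000) + 4(54.4) = 57 − 22.968 + 3915 + 217.6 = 4166.632.
∂Q_x/∂M = +0.045, so E_I = 0.045·(87000/4166.632) ≈ 0.940.
E_I ∈ (0,1): normal good (necessity).

0.940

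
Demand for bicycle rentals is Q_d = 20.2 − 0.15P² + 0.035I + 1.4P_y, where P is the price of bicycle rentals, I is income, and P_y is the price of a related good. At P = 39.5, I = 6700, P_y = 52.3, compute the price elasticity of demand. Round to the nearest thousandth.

-4.986

First evaluate Q_d: 20.2 − 0.15(39.5)² + 0.035(6700) + 1.4(52.3) = 20.2 − 234.0375 + 234.5 + 73.22 = 93.8825.
∂Q_d/∂P = −2·0.15·P = -11.85, so E_p = -11.85·(39.5/93.8825) ≈ -4.986.
|E_p| > 1: demand is elastic.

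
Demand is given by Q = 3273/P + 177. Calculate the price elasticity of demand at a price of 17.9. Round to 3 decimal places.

-0.508

At P = 17.9, Q = 359.8492.
dQ/dP = −3273/P² = −10.215.
Point elasticity E = (dQ/dP)·(P/Q) = -10.215 × 17.9/359.8492 ≈ -0.508.
|E| < 1, so demand is inelastic at this price.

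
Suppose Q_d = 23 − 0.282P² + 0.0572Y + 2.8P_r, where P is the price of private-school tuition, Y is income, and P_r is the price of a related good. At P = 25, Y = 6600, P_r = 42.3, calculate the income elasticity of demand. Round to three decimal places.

Q_d = 23 − 0.282(25)² + 0.0572(6600) + 2.8(42.3) = 23 − 176.25 + 377.52 + 118.44 = 342.71.
∂Q_d/∂Y = +0.0572, so E_I = 0.0572·(6600/342.71) ≈ 1.102.
E_I > 1: normal good (luxury).

1.102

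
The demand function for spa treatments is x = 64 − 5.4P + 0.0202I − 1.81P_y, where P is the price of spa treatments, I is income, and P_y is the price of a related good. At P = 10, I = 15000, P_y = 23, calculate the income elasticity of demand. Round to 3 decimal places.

x = 64 − 5.4(10) + 0.0202(15000) − 1.81(23) = 64 − 54 + 303 − 41.63 = 271.37.
∂x/∂I = +0.0202, so E_I = 0.0202·(15000/271.37) ≈ 1.117.
E_I > 1: normal good (luxury).

1.117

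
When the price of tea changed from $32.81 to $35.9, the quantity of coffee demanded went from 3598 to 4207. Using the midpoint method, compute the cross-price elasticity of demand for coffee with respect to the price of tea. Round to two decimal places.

1.74

%ΔQ_x = (4207 − 3598)/[(3598+4207)/2] = 609/3902.5 ≈ 0.1561.
%ΔP_y = (35.9 − 32.81)/[(32.81+35.9)/2] ≈ 0.0899.
E_xy = 0.1561/0.0899 ≈ 1.74.
E_xy > 0, so coffee and tea are substitutes.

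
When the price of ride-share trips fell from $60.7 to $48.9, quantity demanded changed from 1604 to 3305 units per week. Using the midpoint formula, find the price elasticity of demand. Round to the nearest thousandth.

%Δq = (3305 − 1604)/[(1604 + 3305)/2] = 1701/2454.5 ≈ 0.6930.
%ΔP = (48.9 − 60.7)/[(60.7 + 48.9)/2] = -11.8/54.8 ≈ -0.2153.
Arc elasticity E = %Δq/%ΔP ≈ 0.6930/-0.2153 ≈ -3.218.
|E| > 1: demand is elastic over this range.

-3.218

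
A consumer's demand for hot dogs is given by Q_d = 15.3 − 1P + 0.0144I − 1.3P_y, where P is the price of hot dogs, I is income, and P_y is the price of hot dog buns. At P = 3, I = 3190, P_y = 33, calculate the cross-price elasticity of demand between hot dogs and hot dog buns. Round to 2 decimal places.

Q_d = 15.3 − 1(3) + 0.0144(3190) − 1.3(33) = 15.3 − 3 + 45.936 − 42.9 = 15.336.
∂Q_d/∂P_y = −1.3, so E_xy = -1.3·(33/15.336) ≈ -2.80.
E_xy < 0: the goods are complements.

-2.80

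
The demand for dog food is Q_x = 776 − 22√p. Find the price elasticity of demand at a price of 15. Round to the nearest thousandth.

-0.062

At p = 15, Q_x = 690.7944.
dQ_x/dp = −22/(2√p) = −22/(2·3.873).
Point elasticity E = (dQ_x/dp)·(p/Q_x) = -2.8402 × 15/690.7944 ≈ -0.062.
|E| < 1, so demand is inelastic at this price.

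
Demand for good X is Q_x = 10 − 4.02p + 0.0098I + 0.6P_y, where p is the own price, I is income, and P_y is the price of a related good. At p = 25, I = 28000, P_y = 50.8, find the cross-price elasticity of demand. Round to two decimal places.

0.14

First evaluate Q_x: 10 − 4.02(25) + 0.0098(28000) + 0.6(50.8) = 10 − 100.5 + 274.4 + 30.48 = 214.38.
∂Q_x/∂P_y = +0.6, so E_xy = 0.6·(50.8/214.38) ≈ 0.14.
E_xy > 0: the goods are substitutes.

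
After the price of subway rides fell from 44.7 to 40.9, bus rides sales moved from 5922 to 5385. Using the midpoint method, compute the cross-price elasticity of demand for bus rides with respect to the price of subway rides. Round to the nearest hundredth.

%ΔQ_x = (5385 − 5922)/[(5922+5385)/2] = -537/5653.5 ≈ -0.0950.
%ΔP_y = (40.9 − 44.7)/[(44.7+40.9)/2] ≈ -0.0888.
E_xy = -0.0950/-0.0888 ≈ 1.07.
E_xy > 0, so bus rides and subway rides are substitutes.

1.07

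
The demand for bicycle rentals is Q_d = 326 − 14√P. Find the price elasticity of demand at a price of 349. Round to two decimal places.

-2.03

At P = 349, Q_d = 64.4584.
dQ_d/dP = −14/(2√P) = −14/(2·18.6815).
Point elasticity E = (dQ_d/dP)·(P/Q_d) = -0.3747 × 349/64.4584 ≈ -2.03.
|E| > 1, so demand is elastic at this price.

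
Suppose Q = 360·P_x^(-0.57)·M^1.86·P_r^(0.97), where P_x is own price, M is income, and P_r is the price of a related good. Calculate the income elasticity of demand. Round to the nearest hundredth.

For a Cobb–Douglas (constant-elasticity) form Q = A·M^α·…, the elasticity with respect to M equals the exponent α at every point.
Here the exponent on M is 1.86, so the income elasticity of demand is 1.86.

1.86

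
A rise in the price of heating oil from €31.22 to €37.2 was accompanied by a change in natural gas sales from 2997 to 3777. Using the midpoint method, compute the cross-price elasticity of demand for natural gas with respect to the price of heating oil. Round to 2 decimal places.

1.32

%ΔQ_x = (3777 − 2997)/[(2997+3777)/2] = 780/3387 ≈ 0.2303.
%ΔP_y = (37.2 − 31.22)/[(31.22+37.2)/2] ≈ 0.1748.
E_xy = 0.2303/0.1748 ≈ 1.32.
E_xy > 0, so natural gas and heating oil are substitutes.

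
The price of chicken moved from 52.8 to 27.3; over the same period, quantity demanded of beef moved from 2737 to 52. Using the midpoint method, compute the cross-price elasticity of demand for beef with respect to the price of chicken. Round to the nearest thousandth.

%ΔQ_x = (52 − 2737)/[(2737+52)/2] = -2685/1394.5 ≈ -1.9254.
%ΔP_y = (27.3 − 52.8)/[(52.8+27.3)/2] ≈ -0.6367.
E_xy = -1.9254/-0.6367 ≈ 3.024.
E_xy > 0, so beef and chicken are substitutes.

3.024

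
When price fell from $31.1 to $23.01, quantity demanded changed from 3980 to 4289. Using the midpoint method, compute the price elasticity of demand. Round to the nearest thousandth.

-0.250

%Δq = (4289 − 3980)/[(3980 + 4289)/2] = 309/4134.5 ≈ 0.0747.
%ΔP = (23.01 − 31.1)/[(31.1 + 23.01)/2] = -8.09/27.055 ≈ -0.2990.
Arc elasticity E = %Δq/%ΔP ≈ 0.0747/-0.2990 ≈ -0.250.
|E| < 1: demand is inelastic over this range.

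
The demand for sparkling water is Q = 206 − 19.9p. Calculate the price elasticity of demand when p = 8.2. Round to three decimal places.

-3.811

At p = 8.2, Q = 42.82.
dQ/dp = −19.9.
Point elasticity E = (dQ/dp)·(p/Q) = -19.9 × 8.2/42.82 ≈ -3.811.
|E| > 1, so demand is elastic at this price.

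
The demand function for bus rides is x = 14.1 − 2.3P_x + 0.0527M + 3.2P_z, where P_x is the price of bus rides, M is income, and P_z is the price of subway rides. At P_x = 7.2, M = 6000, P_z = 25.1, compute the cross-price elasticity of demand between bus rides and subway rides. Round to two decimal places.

x = 14.1 − 2.3(7.2) + 0.0527(6000) + 3.2(25.1) = 14.1 − 16.56 + 316.2 + 80.32 = 394.06.
∂x/∂P_z = +3.2, so E_xy = 3.2·(25.1/394.06) ≈ 0.20.
E_xy > 0: the goods are substitutes.

0.20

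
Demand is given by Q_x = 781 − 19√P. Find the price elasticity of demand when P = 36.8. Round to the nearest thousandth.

At P = 36.8, Q_x = 665.7403.
dQ_x/dP = −19/(2√P) = −19/(2·6.0663).
Point elasticity E = (dQ_x/dP)·(P/Q_x) = -1.566 × 36.8/665.7403 ≈ -0.087.
|E| < 1, so demand is inelastic at this price.

-0.087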